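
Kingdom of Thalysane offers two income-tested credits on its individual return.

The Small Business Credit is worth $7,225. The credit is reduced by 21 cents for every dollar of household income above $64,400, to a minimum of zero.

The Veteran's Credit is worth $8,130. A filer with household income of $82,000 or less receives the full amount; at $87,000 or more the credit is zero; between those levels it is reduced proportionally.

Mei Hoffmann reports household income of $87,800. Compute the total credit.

$2,311

Small Business Credit: 21% of the $23,400 excess over $64,400 is $4,914; credit = $7,225 − $4,914 = $2,311.
Veteran's Credit: $87,800 is at or above $87,000, so the credit is $0.
Total: $2,311 + $0 = $2,311.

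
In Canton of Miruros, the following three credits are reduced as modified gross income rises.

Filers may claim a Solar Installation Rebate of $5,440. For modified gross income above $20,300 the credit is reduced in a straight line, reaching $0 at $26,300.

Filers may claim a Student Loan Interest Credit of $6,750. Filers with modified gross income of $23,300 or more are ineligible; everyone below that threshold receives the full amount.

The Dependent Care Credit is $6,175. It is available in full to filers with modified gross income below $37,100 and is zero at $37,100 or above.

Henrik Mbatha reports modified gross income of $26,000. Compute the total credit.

Solar Installation Rebate: $26,000 is $5,700 into a $6,000 phase-out range, leaving 300/6,000 of the credit: $5,440 × 300/6,000 = $272.
Student Loan Interest Credit: $26,000 meets or exceeds the $23,300 cutoff, so the credit is $0.
Dependent Care Credit: $26,000 is below the $37,100 cutoff, so the full $6,175 applies.
Total: $272 + $0 + $6,175 = $6,447.

$6,447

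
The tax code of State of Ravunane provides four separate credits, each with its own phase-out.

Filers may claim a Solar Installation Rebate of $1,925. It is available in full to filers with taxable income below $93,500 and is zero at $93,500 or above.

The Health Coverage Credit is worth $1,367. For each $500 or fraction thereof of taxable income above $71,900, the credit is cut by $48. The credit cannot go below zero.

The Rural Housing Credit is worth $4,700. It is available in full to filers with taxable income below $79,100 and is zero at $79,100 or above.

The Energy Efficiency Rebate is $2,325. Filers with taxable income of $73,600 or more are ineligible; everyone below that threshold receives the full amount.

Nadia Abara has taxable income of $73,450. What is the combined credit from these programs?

$10,125

Solar Installation Rebate: $73,450 is below the $93,500 cutoff, so the full $1,925 applies.
Health Coverage Credit: income exceeds $71,900 by $1,550, which is 4 full-or-partial $500 increments; reduction = 4 × $48 = $192, leaving $1,175.
Rural Housing Credit: $73,450 is below the $79,100 cutoff, so the full $4,700 applies.
Energy Efficiency Rebate: $73,450 is below the $73,600 cutoff, so the full $2,325 applies.
Total: $1,925 + $1,175 + $4,700 + $2,325 = $10,125.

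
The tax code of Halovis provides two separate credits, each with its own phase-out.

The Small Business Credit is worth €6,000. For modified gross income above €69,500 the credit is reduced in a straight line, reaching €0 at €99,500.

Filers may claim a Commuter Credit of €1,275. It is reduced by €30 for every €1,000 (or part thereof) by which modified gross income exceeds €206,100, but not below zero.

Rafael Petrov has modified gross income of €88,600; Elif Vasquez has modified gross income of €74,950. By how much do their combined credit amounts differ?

Rafael (€88,600): Small Business Credit: €88,600 is €19,100 into a €30,000 phase-out range, leaving 10,900/30,000 of the credit: €6,000 × 10,900/30,000 = €2,180. Commuter Credit: €88,600 is at or below the €206,100 threshold, so the full €1,275 applies. total €2,180 + €1,275 = €3,455
Elif (€74,950): Small Business Credit: €74,950 is €5,450 into a €30,000 phase-out range, leaving 24,550/30,000 of the credit: €6,000 × 24,550/30,000 = €4,910. Commuter Credit: €74,950 is at or below the €206,100 threshold, so the full €1,275 applies. total €4,910 + €1,275 = €6,185
Difference: |€3,455 − €6,185| = €2,730.

€2,730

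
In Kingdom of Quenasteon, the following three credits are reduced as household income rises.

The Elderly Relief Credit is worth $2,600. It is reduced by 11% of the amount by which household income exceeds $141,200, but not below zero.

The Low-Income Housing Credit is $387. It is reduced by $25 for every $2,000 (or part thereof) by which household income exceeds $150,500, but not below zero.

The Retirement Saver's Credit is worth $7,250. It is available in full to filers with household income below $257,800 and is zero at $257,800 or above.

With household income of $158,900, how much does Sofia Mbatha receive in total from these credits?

Elderly Relief Credit: 11% of the $17,700 excess over $141,200 is $1,947; credit = $2,600 − $1,947 = $653.
Low-Income Housing Credit: income exceeds $150,500 by $8,400, which is 5 full-or-partial $2,000 increments; reduction = 5 × $25 = $125, leaving $262.
Retirement Saver's Credit: $158,900 is below the $257,800 cutoff, so the full $7,250 applies.
Total: $653 + $262 + $7,250 = $8,165.

$8,165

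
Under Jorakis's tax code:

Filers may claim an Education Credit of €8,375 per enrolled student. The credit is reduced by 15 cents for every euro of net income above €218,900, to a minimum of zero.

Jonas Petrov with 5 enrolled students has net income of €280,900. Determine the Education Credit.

Education Credit: base = 5 × €8,375 = €41,875. 15% of the €62,000 excess over €218,900 is €9,300; credit = €41,875 − €9,300 = €32,575.

€32,575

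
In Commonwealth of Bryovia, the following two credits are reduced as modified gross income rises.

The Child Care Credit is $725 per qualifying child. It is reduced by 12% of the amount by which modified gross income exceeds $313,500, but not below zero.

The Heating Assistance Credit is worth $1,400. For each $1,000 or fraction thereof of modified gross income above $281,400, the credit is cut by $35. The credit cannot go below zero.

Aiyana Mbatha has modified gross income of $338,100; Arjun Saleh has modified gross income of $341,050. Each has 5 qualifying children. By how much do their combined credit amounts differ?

Aiyana ($338,100): Child Care Credit: base = 5 × $725 = $3,625. 12% of the $24,600 excess over $313,500 is $2,952; credit = $3,625 − $2,952 = $673. Heating Assistance Credit: income exceeds $281,400 by $56,700 → 57 increments × $35 = $1,995 ≥ base, so the credit is $0. total $673 + $0 = $673
Arjun ($341,050): Child Care Credit: base = 5 × $725 = $3,625. 12% of the $27,550 excess over $313,500 is $3,306; credit = $3,625 − $3,306 = $319. Heating Assistance Credit: income exceeds $281,400 by $59,650 → 60 increments × $35 = $2,100 ≥ base, so the credit is $0. total $319 + $0 = $319
Difference: |$673 − $319| = $354.

$354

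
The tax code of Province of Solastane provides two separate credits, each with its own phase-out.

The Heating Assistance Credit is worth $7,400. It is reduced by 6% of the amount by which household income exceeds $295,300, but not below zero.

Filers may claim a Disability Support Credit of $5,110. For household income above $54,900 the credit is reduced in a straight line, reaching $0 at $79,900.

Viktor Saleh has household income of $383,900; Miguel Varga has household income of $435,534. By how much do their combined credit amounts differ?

Viktor ($383,900): Heating Assistance Credit: 6% of the $88,600 excess over $295,300 is $5,316; credit = $7,400 − $5,316 = $2,084. Disability Support Credit: $383,900 is at or above $79,900, so the credit is $0. total $2,084 + $0 = $2,084
Miguel ($435,534): Heating Assistance Credit: 6% of the $140,234 excess over $295,300 is $8,414.04 ≥ base, so the credit is $0. Disability Support Credit: $435,534 is at or above $79,900, so the credit is $0. total $0 + $0 = $0
Difference: |$2,084 − $0| = $2,084.

$2,084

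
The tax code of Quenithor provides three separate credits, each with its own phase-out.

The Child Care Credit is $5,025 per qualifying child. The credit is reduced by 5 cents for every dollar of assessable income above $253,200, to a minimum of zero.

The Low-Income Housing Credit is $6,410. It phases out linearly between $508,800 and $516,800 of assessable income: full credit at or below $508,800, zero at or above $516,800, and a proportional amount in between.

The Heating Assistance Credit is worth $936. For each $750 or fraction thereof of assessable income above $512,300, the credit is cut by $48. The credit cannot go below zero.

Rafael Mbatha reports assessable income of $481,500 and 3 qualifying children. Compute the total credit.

Child Care Credit: base = 3 × $5,025 = $15,075. 5% of the $228,300 excess over $253,200 is $11,415; credit = $15,075 − $11,415 = $3,660.
Low-Income Housing Credit: $481,500 is at or below the $508,800 threshold, so the full $6,410 applies.
Heating Assistance Credit: $481,500 is at or below the $512,300 threshold, so the full $936 applies.
Total: $3,660 + $6,410 + $936 = $11,006.

$11,006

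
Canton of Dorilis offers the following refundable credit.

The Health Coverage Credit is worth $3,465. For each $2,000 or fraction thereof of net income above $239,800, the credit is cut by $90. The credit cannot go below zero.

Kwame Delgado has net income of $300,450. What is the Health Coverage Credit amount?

Health Coverage Credit: income exceeds $239,800 by $60,650, which is 31 full-or-partial $2,000 increments; reduction = 31 × $90 = $2,790, leaving $675.

$675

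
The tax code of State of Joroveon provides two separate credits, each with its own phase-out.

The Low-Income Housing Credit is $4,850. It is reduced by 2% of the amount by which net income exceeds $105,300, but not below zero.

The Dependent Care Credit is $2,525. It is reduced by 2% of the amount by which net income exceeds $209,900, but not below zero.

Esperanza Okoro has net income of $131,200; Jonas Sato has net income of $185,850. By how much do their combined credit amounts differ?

Esperanza ($131,200): Low-Income Housing Credit: 2% of the $25,900 excess over $105,300 is $518; credit = $4,850 − $518 = $4,332. Dependent Care Credit: $131,200 is at or below the $209,900 threshold, so the full $2,525 applies. total $4,332 + $2,525 = $6,857
Jonas ($185,850): Low-Income Housing Credit: 2% of the $80,550 excess over $105,300 is $1,611; credit = $4,850 − $1,611 = $3,239. Dependent Care Credit: $185,850 is at or below the $209,900 threshold, so the full $2,525 applies. total $3,239 + $2,525 = $5,764
Difference: |$6,857 − $5,764| = $1,093.

$1,093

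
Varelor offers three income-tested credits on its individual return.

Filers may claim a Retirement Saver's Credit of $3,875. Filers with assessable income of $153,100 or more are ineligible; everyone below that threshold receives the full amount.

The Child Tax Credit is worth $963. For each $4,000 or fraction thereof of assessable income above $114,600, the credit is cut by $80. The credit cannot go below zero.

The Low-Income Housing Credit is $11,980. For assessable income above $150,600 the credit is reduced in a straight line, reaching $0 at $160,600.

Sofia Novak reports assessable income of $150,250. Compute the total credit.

Retirement Saver's Credit: $150,250 is below the $153,100 cutoff, so the full $3,875 applies.
Child Tax Credit: income exceeds $114,600 by $35,650, which is 9 full-or-partial $4,000 increments; reduction = 9 × $80 = $720, leaving $243.
Low-Income Housing Credit: $150,250 is at or below the $150,600 threshold, so the full $11,980 applies.
Total: $3,875 + $243 + $11,980 = $16,098.

$16,098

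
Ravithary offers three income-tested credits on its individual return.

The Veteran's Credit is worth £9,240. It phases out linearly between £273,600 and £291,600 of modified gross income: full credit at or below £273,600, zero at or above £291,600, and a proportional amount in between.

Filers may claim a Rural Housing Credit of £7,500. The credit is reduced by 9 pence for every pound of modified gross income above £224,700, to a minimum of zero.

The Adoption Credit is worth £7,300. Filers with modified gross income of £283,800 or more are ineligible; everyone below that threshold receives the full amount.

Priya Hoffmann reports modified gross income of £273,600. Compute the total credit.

£19,639

Veteran's Credit: £273,600 is at or below the £273,600 threshold, so the full £9,240 applies.
Rural Housing Credit: 9% of the £48,900 excess over £224,700 is £4,401; credit = £7,500 − £4,401 = £3,099.
Adoption Credit: £273,600 is below the £283,800 cutoff, so the full £7,300 applies.
Total: £9,240 + £3,099 + £7,300 = £19,639.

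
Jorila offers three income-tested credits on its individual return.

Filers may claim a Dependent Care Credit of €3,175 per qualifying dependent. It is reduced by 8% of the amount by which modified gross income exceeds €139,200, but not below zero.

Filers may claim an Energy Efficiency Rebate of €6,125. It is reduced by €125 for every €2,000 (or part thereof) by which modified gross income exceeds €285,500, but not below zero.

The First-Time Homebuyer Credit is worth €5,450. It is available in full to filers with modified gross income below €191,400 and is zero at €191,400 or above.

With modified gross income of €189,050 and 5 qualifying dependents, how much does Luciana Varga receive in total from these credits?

€23,462

Dependent Care Credit: base = 5 × €3,175 = €15,875. 8% of the €49,850 excess over €139,200 is €3,988; credit = €15,875 − €3,988 = €11,887.
Energy Efficiency Rebate: €189,050 is at or below the €285,500 threshold, so the full €6,125 applies.
First-Time Homebuyer Credit: €189,050 is below the €191,400 cutoff, so the full €5,450 applies.
Total: €11,887 + €6,125 + €5,450 = €23,462.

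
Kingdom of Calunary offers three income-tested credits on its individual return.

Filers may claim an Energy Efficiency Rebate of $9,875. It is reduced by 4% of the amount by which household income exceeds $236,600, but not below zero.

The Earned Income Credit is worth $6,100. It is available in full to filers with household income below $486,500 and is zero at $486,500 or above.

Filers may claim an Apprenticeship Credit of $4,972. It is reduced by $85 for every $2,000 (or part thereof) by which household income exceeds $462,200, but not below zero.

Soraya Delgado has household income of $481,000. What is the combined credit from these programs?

Energy Efficiency Rebate: 4% of the $244,400 excess over $236,600 is $9,776; credit = $9,875 − $9,776 = $99.
Earned Income Credit: $481,000 is below the $486,500 cutoff, so the full $6,100 applies.
Apprenticeship Credit: income exceeds $462,200 by $18,800, which is 10 full-or-partial $2,000 increments; reduction = 10 × $85 = $850, leaving $4,122.
Total: $99 + $6,100 + $4,122 = $10,321.

$10,321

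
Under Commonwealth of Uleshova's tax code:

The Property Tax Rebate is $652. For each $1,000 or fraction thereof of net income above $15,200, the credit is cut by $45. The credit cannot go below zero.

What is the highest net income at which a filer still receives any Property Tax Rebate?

$29,200

After 14 increments the reduction is 14 × $45 = $630, leaving $22; one more increment wipes it out. Increment 14 ends at excess 14 × $1,000 = $14,000, so the highest qualifying income is $15,200 + $14,000 = $29,200.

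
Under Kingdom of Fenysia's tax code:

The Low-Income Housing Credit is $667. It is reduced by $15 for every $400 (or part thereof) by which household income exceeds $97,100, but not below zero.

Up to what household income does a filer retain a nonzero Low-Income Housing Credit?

After 44 increments the reduction is 44 × $15 = $660, leaving $7; one more increment wipes it out. Increment 44 ends at excess 44 × $400 = $17,600, so the highest qualifying income is $97,100 + $17,600 = $114,700.

$114,700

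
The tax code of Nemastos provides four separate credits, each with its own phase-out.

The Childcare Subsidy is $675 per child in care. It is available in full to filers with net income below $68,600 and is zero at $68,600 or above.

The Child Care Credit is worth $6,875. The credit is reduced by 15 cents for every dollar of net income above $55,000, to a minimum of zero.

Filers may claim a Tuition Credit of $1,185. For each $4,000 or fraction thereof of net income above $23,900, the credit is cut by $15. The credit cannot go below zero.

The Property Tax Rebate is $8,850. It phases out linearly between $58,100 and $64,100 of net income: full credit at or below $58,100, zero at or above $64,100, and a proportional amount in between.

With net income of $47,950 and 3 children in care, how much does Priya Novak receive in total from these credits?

$18,830

Childcare Subsidy: base = 3 × $675 = $2,025. $47,950 is below the $68,600 cutoff, so the full $2,025 applies.
Child Care Credit: $47,950 is at or below the $55,000 threshold, so the full $6,875 applies.
Tuition Credit: income exceeds $23,900 by $24,050, which is 7 full-or-partial $4,000 increments; reduction = 7 × $15 = $105, leaving $1,080.
Property Tax Rebate: $47,950 is at or below the $58,100 threshold, so the full $8,850 applies.
Total: $2,025 + $6,875 + $1,080 + $8,850 = $18,830.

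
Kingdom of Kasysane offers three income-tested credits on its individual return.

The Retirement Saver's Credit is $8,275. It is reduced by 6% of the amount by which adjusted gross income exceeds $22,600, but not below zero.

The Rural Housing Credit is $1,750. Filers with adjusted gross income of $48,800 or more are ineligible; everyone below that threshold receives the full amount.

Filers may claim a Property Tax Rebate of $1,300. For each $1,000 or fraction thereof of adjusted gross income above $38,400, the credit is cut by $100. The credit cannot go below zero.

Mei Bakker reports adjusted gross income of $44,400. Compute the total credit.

$9,417

Retirement Saver's Credit: 6% of the $21,800 excess over $22,600 is $1,308; credit = $8,275 − $1,308 = $6,967.
Rural Housing Credit: $44,400 is below the $48,800 cutoff, so the full $1,750 applies.
Property Tax Rebate: income exceeds $38,400 by $6,000, which is 6 full-or-partial $1,000 increments; reduction = 6 × $100 = $600, leaving $700.
Total: $6,967 + $1,750 + $700 = $9,417.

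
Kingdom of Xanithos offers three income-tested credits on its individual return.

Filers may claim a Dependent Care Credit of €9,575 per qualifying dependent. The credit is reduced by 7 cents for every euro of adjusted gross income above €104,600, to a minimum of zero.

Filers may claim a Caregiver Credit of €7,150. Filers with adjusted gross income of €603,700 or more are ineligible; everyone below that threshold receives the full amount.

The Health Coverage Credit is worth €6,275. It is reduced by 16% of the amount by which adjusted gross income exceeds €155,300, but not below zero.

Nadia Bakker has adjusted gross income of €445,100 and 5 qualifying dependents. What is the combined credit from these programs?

€31,190

Dependent Care Credit: base = 5 × €9,575 = €47,875. 7% of the €340,500 excess over €104,600 is €23,835; credit = €47,875 − €23,835 = €24,040.
Caregiver Credit: €445,100 is below the €603,700 cutoff, so the full €7,150 applies.
Health Coverage Credit: 16% of the €289,800 excess over €155,300 is €46,368 ≥ base, so the credit is €0.
Total: €24,040 + €7,150 + €0 = €31,190.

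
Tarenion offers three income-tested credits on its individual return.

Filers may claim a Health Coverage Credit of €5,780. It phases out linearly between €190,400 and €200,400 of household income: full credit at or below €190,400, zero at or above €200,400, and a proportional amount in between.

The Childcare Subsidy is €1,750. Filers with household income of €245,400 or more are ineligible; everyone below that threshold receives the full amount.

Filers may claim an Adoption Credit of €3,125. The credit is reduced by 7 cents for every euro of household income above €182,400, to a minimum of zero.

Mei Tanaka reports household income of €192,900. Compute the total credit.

Health Coverage Credit: €192,900 is €2,500 into a €10,000 phase-out range, leaving 7,500/10,000 of the credit: €5,780 × 7,500/10,000 = €4,335.
Childcare Subsidy: €192,900 is below the €245,400 cutoff, so the full €1,750 applies.
Adoption Credit: 7% of the €10,500 excess over €182,400 is €735; credit = €3,125 − €735 = €2,390.
Total: €4,335 + €1,750 + €2,390 = €8,475.

€8,475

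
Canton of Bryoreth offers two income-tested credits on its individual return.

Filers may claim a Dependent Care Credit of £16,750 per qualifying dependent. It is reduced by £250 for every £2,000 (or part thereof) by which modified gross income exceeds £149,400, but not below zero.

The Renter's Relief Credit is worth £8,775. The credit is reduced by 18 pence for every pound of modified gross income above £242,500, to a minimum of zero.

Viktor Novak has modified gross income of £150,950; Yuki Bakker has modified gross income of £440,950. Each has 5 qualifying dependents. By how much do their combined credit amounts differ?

£45,025

Viktor (£150,950): Dependent Care Credit: base = 5 × £16,750 = £83,750. income exceeds £149,400 by £1,550, which is 1 full-or-partial £2,000 increment; reduction = 1 × £250 = £250, leaving £83,500. Renter's Relief Credit: £150,950 is at or below the £242,500 threshold, so the full £8,775 applies. total £83,500 + £8,775 = £92,275
Yuki (£440,950): Dependent Care Credit: base = 5 × £16,750 = £83,750. income exceeds £149,400 by £291,550, which is 146 full-or-partial £2,000 increments; reduction = 146 × £250 = £36,500, leaving £47,250. Renter's Relief Credit: 18% of the £198,450 excess over £242,500 is £35,721 ≥ base, so the credit is £0. total £47,250 + £0 = £47,250
Difference: |£92,275 − £47,250| = £45,025.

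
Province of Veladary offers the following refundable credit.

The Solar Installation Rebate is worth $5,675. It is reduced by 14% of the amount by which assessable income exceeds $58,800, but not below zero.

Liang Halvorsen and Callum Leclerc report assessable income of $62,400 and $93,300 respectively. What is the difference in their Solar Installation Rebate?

$4,326

Liang ($62,400): Solar Installation Rebate: 14% of the $3,600 excess over $58,800 is $504; credit = $5,675 − $504 = $5,171.
Callum ($93,300): Solar Installation Rebate: 14% of the $34,500 excess over $58,800 is $4,830; credit = $5,675 − $4,830 = $845.
Difference: |$5,171 − $845| = $4,326.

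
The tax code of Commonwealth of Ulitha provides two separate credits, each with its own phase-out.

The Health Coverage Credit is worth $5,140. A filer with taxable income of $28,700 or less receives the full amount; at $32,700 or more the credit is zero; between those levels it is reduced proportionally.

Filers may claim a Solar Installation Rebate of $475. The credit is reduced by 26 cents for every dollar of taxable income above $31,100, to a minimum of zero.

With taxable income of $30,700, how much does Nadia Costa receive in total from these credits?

$3,045

Health Coverage Credit: $30,700 is $2,000 into a $4,000 phase-out range, leaving 2,000/4,000 of the credit: $5,140 × 2,000/4,000 = $2,570.
Solar Installation Rebate: $30,700 is at or below the $31,100 threshold, so the full $475 applies.
Total: $2,570 + $475 = $3,045.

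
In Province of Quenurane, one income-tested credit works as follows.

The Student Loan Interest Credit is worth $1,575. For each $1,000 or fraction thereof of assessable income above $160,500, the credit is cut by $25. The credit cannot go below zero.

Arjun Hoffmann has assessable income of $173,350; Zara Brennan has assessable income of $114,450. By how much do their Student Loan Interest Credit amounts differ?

Arjun ($173,350): Student Loan Interest Credit: income exceeds $160,500 by $12,850, which is 13 full-or-partial $1,000 increments; reduction = 13 × $25 = $325, leaving $1,250.
Zara ($114,450): Student Loan Interest Credit: $114,450 is at or below the $160,500 threshold, so the full $1,575 applies.
Difference: |$1,250 − $1,575| = $325.

$325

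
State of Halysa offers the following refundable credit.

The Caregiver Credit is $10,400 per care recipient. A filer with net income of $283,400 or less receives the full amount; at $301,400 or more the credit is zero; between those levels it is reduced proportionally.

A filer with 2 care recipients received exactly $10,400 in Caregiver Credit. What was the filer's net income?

Full credit = 2 × $10,400 = $20,800.
$10,400 is 10,400/20,800 of the full $20,800, so 10,400/20,800 of the $18,000 range has been used: income = $283,400 + $18,000 × 10,400/20,800 = $292,400.

$292,400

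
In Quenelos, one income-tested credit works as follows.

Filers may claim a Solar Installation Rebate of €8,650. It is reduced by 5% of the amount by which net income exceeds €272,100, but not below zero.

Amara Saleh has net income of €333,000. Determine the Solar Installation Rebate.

Solar Installation Rebate: 5% of the €60,900 excess over €272,100 is €3,045; credit = €8,650 − €3,045 = €5,605.

€5,605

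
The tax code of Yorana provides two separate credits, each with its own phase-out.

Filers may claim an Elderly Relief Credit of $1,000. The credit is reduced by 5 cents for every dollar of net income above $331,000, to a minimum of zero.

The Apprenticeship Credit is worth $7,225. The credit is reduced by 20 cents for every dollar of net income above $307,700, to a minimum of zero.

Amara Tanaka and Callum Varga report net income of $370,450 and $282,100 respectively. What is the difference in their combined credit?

Amara ($370,450): Elderly Relief Credit: 5% of the $39,450 excess over $331,000 is $1,972.50 ≥ base, so the credit is $0. Apprenticeship Credit: 20% of the $62,750 excess over $307,700 is $12,550 ≥ base, so the credit is $0. total $0 + $0 = $0
Callum ($282,100): Elderly Relief Credit: $282,100 is at or below the $331,000 threshold, so the full $1,000 applies. Apprenticeship Credit: $282,100 is at or below the $307,700 threshold, so the full $7,225 applies. total $1,000 + $7,225 = $8,225
Difference: |$0 − $8,225| = $8,225.

$8,225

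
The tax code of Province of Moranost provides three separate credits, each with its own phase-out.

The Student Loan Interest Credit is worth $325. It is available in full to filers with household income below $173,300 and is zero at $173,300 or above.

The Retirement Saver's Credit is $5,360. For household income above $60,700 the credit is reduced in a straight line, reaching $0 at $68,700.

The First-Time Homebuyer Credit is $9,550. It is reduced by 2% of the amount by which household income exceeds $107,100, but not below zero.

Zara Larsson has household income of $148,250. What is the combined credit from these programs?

$9,052

Student Loan Interest Credit: $148,250 is below the $173,300 cutoff, so the full $325 applies.
Retirement Saver's Credit: $148,250 is at or above $68,700, so the credit is $0.
First-Time Homebuyer Credit: 2% of the $41,150 excess over $107,100 is $823; credit = $9,550 − $823 = $8,727.
Total: $325 + $0 + $8,727 = $9,052.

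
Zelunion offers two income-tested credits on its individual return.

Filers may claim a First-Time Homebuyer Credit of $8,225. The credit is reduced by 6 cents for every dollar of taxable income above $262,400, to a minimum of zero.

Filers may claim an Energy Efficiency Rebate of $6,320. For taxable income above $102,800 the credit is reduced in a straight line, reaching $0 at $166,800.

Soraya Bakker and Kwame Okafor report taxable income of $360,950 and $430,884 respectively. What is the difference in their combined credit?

Soraya ($360,950): First-Time Homebuyer Credit: 6% of the $98,550 excess over $262,400 is $5,913; credit = $8,225 − $5,913 = $2,312. Energy Efficiency Rebate: $360,950 is at or above $166,800, so the credit is $0. total $2,312 + $0 = $2,312
Kwame ($430,884): First-Time Homebuyer Credit: 6% of the $168,484 excess over $262,400 is $10,109.04 ≥ base, so the credit is $0. Energy Efficiency Rebate: $430,884 is at or above $166,800, so the credit is $0. total $0 + $0 = $0
Difference: |$2,312 − $0| = $2,312.

$2,312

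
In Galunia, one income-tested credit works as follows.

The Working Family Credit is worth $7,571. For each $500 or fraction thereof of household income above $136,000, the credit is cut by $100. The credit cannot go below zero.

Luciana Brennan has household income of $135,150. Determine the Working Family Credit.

$7,571

Working Family Credit: $135,150 is at or below the $136,000 threshold, so the full $7,571 applies.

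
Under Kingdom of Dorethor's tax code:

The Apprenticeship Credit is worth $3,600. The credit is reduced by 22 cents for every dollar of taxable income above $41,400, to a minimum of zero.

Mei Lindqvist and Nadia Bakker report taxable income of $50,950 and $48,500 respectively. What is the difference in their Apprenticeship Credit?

Mei ($50,950): Apprenticeship Credit: 22% of the $9,550 excess over $41,400 is $2,101; credit = $3,600 − $2,101 = $1,499.
Nadia ($48,500): Apprenticeship Credit: 22% of the $7,100 excess over $41,400 is $1,562; credit = $3,600 − $1,562 = $2,038.
Difference: |$1,499 − $2,038| = $539.

$539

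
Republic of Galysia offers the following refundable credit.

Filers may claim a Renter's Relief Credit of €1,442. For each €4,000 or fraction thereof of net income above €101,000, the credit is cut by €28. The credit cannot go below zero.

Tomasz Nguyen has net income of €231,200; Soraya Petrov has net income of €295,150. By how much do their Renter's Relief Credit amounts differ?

Tomasz (€231,200): Renter's Relief Credit: income exceeds €101,000 by €130,200, which is 33 full-or-partial €4,000 increments; reduction = 33 × €28 = €924, leaving €518.
Soraya (€295,150): Renter's Relief Credit: income exceeds €101,000 by €194,150, which is 49 full-or-partial €4,000 increments; reduction = 49 × €28 = €1,372, leaving €70.
Difference: |€518 − €70| = €448.

€448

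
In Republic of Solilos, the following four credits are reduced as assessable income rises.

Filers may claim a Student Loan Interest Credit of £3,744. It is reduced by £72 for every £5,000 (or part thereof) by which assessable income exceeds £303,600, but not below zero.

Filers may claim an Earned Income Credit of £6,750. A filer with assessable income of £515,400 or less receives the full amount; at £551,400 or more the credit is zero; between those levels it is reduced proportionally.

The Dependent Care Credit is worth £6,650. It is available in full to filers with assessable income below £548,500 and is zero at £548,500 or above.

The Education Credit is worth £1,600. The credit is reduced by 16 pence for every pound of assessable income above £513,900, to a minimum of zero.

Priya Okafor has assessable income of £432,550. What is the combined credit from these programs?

Student Loan Interest Credit: income exceeds £303,600 by £128,950, which is 26 full-or-partial £5,000 increments; reduction = 26 × £72 = £1,872, leaving £1,872.
Earned Income Credit: £432,550 is at or below the £515,400 threshold, so the full £6,750 applies.
Dependent Care Credit: £432,550 is below the £548,500 cutoff, so the full £6,650 applies.
Education Credit: £432,550 is at or below the £513,900 threshold, so the full £1,600 applies.
Total: £1,872 + £6,750 + £6,650 + £1,600 = £16,872.

£16,872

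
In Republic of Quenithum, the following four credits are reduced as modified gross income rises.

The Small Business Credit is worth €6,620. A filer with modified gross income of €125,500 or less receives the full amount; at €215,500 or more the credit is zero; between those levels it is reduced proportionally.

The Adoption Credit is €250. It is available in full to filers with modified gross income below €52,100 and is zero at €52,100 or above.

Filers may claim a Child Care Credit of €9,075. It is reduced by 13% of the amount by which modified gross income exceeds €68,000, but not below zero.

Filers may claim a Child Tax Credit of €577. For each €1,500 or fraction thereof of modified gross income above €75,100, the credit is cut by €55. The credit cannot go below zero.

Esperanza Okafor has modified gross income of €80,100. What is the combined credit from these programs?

Small Business Credit: €80,100 is at or below the €125,500 threshold, so the full €6,620 applies.
Adoption Credit: €80,100 meets or exceeds the €52,100 cutoff, so the credit is €0.
Child Care Credit: 13% of the €12,100 excess over €68,000 is €1,573; credit = €9,075 − €1,573 = €7,502.
Child Tax Credit: income exceeds €75,100 by €5,000, which is 4 full-or-partial €1,500 increments; reduction = 4 × €55 = €220, leaving €357.
Total: €6,620 + €0 + €7,502 + €357 = €14,479.

€14,479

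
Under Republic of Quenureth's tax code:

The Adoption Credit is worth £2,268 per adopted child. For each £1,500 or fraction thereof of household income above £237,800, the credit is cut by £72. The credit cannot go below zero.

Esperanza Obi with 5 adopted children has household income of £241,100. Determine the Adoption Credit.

Adoption Credit: base = 5 × £2,268 = £11,340. income exceeds £237,800 by £3,300, which is 3 full-or-partial £1,500 increments; reduction = 3 × £72 = £216, leaving £11,124.

£11,124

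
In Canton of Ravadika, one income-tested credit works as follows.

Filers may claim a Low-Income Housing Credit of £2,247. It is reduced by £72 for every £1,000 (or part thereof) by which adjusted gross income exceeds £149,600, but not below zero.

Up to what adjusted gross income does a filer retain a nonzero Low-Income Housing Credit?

£180,600

After 31 increments the reduction is 31 × £72 = £2,232, leaving £15; one more increment wipes it out. Increment 31 ends at excess 31 × £1,000 = £31,000, so the highest qualifying income is £149,600 + £31,000 = £180,600.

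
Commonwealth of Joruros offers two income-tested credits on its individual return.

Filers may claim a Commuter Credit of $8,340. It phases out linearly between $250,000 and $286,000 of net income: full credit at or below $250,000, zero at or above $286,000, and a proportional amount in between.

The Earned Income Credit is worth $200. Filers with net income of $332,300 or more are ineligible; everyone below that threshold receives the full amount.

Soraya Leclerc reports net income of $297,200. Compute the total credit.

$200

Commuter Credit: $297,200 is at or above $286,000, so the credit is $0.
Earned Income Credit: $297,200 is below the $332,300 cutoff, so the full $200 applies.
Total: $0 + $200 = $200.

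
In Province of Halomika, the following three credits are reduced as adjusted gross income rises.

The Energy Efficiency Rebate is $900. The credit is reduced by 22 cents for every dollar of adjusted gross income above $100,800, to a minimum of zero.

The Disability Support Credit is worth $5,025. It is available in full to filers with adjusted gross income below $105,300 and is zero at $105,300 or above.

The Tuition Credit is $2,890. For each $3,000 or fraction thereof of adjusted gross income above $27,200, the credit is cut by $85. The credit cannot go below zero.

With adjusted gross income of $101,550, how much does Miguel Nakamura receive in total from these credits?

Energy Efficiency Rebate: 22% of the $750 excess over $100,800 is $165; credit = $900 − $165 = $735.
Disability Support Credit: $101,550 is below the $105,300 cutoff, so the full $5,025 applies.
Tuition Credit: income exceeds $27,200 by $74,350, which is 25 full-or-partial $3,000 increments; reduction = 25 × $85 = $2,125, leaving $765.
Total: $735 + $5,025 + $765 = $6,525.

$6,525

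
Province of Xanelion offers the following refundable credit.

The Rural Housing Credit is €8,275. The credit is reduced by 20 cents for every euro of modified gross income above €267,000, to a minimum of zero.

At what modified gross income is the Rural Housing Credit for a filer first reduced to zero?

€308,375

The credit falls by 20% of each euro above €267,000, so it reaches zero when the excess is €8,275 / 20% = €41,375: income = €267,000 + €41,375 = €308,375.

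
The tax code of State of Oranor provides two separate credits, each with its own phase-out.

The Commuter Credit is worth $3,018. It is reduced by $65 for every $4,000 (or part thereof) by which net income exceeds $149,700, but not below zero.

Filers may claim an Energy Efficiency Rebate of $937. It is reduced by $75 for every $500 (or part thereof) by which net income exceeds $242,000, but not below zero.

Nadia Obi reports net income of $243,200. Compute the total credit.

Commuter Credit: income exceeds $149,700 by $93,500, which is 24 full-or-partial $4,000 increments; reduction = 24 × $65 = $1,560, leaving $1,458.
Energy Efficiency Rebate: income exceeds $242,000 by $1,200, which is 3 full-or-partial $500 increments; reduction = 3 × $75 = $225, leaving $712.
Total: $1,458 + $712 = $2,170.

$2,170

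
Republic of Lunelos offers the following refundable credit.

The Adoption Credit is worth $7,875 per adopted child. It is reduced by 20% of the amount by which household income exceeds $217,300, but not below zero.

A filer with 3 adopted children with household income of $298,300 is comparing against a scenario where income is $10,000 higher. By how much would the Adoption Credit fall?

At $298,300 — base = 3 × $7,875 = $23,625. 20% of the $81,000 excess over $217,300 is $16,200; credit = $23,625 − $16,200 = $7,425.
At $308,300 — base = 3 × $7,875 = $23,625. 20% of the $91,000 excess over $217,300 is $18,200; credit = $23,625 − $18,200 = $5,425.
Lost: $7,425 − $5,425 = $2,000.

$2,000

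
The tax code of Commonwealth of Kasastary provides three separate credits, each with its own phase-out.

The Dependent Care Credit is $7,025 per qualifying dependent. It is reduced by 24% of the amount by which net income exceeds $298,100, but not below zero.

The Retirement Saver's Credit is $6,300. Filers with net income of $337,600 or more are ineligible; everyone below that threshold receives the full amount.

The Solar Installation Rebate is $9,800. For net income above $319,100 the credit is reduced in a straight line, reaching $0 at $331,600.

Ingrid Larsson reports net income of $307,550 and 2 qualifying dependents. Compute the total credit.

$27,882

Dependent Care Credit: base = 2 × $7,025 = $14,050. 24% of the $9,450 excess over $298,100 is $2,268; credit = $14,050 − $2,268 = $11,782.
Retirement Saver's Credit: $307,550 is below the $337,600 cutoff, so the full $6,300 applies.
Solar Installation Rebate: $307,550 is at or below the $319,100 threshold, so the full $9,800 applies.
Total: $11,782 + $6,300 + $9,800 = $27,882.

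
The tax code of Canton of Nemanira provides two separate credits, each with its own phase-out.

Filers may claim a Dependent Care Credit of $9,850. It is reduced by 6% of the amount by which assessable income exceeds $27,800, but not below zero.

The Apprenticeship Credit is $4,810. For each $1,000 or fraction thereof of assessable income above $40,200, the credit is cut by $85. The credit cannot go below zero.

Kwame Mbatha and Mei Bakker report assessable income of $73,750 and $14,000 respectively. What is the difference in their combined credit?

Kwame ($73,750): Dependent Care Credit: 6% of the $45,950 excess over $27,800 is $2,757; credit = $9,850 − $2,757 = $7,093. Apprenticeship Credit: income exceeds $40,200 by $33,550, which is 34 full-or-partial $1,000 increments; reduction = 34 × $85 = $2,890, leaving $1,920. total $7,093 + $1,920 = $9,013
Mei ($14,000): Dependent Care Credit: $14,000 is at or below the $27,800 threshold, so the full $9,850 applies. Apprenticeship Credit: $14,000 is at or below the $40,200 threshold, so the full $4,810 applies. total $9,850 + $4,810 = $14,660
Difference: |$9,013 − $14,660| = $5,647.

$5,647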